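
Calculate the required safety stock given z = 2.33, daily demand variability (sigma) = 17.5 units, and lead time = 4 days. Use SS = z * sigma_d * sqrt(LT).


Formula: SS = z * sigma_d * sqrt(LT)
sqrt(LT) = sqrt(4) = 2.0
SS = 2.33 * 17.5 * 2.0
SS = 81.6 units

81.6 units


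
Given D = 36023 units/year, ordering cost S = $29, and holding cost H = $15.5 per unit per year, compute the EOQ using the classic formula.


Formula: EOQ = sqrt(2 * D * S / H)
Numerator: 2 * 36023 * 29 = 2089334
2DS/H = 2089334 / 15.5 = 134795.7
EOQ = sqrt(134795.7) = 367.1 units

367.1 units


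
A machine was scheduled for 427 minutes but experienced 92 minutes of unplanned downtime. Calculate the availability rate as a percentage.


Formula: Availability = (Planned Time - Downtime) / Planned Time * 100
Uptime = 427 - 92 = 335 min
Availability = 335 / 427 * 100 = 78.5%

78.5%


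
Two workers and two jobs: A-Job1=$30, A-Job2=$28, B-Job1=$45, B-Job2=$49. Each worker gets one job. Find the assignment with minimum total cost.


Option 1: A->1 + B->2 = $30 + $49 = $79
Option 2: A->2 + B->1 = $28 + $45 = $73
Min cost = min($79, $73) = $73

$73


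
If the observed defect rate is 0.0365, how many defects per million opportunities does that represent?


DPMO = defect_rate * 1000000 = 0.0365 * 1000000

36500


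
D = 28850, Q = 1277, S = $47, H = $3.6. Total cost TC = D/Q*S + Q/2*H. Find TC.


TC = 28850/1277 * 47 + 1277/2 * 3.6

$3360.42


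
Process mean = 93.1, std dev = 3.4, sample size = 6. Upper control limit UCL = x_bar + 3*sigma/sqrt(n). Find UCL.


UCL = 93.1 + 3 * 3.4 / sqrt(6)

97.26


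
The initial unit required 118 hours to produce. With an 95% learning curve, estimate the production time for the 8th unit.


Formula: T_n = T_1 * (learning_rate)^(log2(n)) where learning_rate = rate/100
Doublings = log2(8) = 3
T_n = 118 * 0.95^3
T_n = 118 * 0.8574 = 101.2 hours

101.2 hours


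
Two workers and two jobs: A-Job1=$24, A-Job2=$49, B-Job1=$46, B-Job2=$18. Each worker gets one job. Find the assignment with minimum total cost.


Option 1: A->1 + B->2 = $24 + $18 = $42
Option 2: A->2 + B->1 = $49 + $46 = $95
Min cost = min($42, $95) = $42

$42


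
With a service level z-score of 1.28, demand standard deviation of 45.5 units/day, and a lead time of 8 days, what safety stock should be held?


Formula: SS = z * sigma_d * sqrt(LT)
sqrt(LT) = sqrt(8) = 2.8284
SS = 1.28 * 45.5 * 2.8284
SS = 164.7 units

164.7 units


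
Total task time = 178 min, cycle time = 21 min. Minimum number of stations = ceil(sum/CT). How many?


Formula: N_min = ceil(Sum of Task Times / Cycle Time)
N_min = ceil(178 min / 21 min) = ceil(8.4762)
N_min = 9 stations

9


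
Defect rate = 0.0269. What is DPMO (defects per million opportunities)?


DPMO = defect_rate * 1000000 = 0.0269 * 1000000

26900


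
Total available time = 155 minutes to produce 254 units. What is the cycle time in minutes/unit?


Formula: CT = Available Time / Number of Units
CT = 155 min / 254 units
CT = 0.61 min/unit

0.61 min/unit


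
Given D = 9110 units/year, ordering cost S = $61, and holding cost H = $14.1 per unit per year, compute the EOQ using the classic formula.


Formula: EOQ = sqrt(2 * D * S / H)
Numerator: 2 * 9110 * 61 = 1111420
2DS/H = 1111420 / 14.1 = 78824.1
EOQ = sqrt(78824.1) = 280.8 units

280.8 units


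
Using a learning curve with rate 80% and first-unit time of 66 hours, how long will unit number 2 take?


Formula: T_n = T_1 * (learning_rate)^(log2(n)) where learning_rate = rate/100
Doublings = log2(2) = 1
T_n = 66 * 0.8^1
T_n = 66 * 0.8 = 52.8 hours

52.8 hours


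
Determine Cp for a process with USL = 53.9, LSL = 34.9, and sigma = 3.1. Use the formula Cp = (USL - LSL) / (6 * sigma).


Cp = (53.9 - 34.9) / (6 * 3.1)

1.02


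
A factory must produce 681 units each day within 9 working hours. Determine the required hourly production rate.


Formula: Production Rate = Daily Demand / Available Hours
Rate = 681 units/day / 9 hours/day
Rate = 75.7 units/hour

75.7 units/hour


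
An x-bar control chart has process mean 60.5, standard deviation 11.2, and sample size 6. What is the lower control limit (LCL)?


LCL = 60.5 - 3 * 11.2 / sqrt(6)

46.78


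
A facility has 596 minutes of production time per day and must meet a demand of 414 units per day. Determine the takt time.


Formula: Takt Time = Available Production Time / Customer Demand
Takt = 596 min/day / 414 units/day
Takt = 1.44 min/unit

1.44 min/unit


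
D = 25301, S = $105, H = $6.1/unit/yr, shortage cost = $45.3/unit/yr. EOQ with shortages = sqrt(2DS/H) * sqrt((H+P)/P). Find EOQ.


Formula: EOQ* = sqrt(2DS/H) * sqrt((H+P)/P)
Base EOQ = sqrt(2*25301*105/6.1) = 933.28 units
Correction = sqrt((6.1+45.3)/45.3) = 1.0652
EOQ* = 933.28 * 1.0652 = 994.1 units

994.1 units


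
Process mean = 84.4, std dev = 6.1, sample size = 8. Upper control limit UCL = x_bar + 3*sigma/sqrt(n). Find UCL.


UCL = 84.4 + 3 * 6.1 / sqrt(8)

90.87


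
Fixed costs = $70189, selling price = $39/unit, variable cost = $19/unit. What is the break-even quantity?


Formula: BEQ = Fixed Costs / (Price - Variable Cost)
Contribution margin = $39 - $19 = $20/unit
BEQ = ceil($70189 / $20/unit) = ceil(3509.45) = 3510 units

3510 units


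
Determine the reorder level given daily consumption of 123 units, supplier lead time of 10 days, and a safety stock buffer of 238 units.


Formula: ROP = (Daily Demand * Lead Time) + Safety Stock
Demand during lead time = 123 * 10 = 1230 units
ROP = 1230 + 238 = 1468 units

1468 units


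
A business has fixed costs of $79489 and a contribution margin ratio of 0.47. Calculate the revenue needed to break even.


Formula: BER = Fixed Costs / Contribution Margin Ratio
BER = $79489 / 0.47
BER = $169125.53 (to the nearest cent)

$169125.53


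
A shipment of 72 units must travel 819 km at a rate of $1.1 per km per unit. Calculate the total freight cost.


TC = dist * cost * units = 819 * 1.1 * 72 = $64864.80

$64864.80


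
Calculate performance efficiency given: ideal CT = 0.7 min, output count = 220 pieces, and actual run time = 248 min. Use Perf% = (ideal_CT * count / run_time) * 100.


Formula: Performance = (Ideal CT * Total Count) / Run Time * 100
Ideal output time = 0.7 * 220 = 154.0 min
Performance = 154.0 / 248 * 100 = 62.1%

62.1%


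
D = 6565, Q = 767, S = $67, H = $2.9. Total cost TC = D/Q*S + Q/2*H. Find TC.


TC = 6565/767 * 67 + 767/2 * 2.9

$1685.62


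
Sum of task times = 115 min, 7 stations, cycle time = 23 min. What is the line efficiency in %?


Formula: Efficiency = Sum of Task Times / (N_stations * CT) * 100
Total station capacity = 7 stations * 23 min = 161 min
Efficiency = 115 / 161 * 100 = 71.4%

71.4%


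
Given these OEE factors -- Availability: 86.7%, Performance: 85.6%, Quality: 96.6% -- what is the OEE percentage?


Formula: OEE = Availability * Performance * Quality / 10000
A * P = 86.7% * 85.6% / 100 = 74.22%
OEE = 74.22% * 96.6% / 100 = 71.7%

71.7%


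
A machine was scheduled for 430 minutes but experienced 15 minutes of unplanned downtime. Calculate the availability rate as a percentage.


Formula: Availability = (Planned Time - Downtime) / Planned Time * 100
Uptime = 430 - 15 = 415 min
Availability = 415 / 430 * 100 = 96.5%

96.5%


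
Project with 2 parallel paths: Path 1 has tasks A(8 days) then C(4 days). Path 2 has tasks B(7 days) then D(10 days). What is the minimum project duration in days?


Path 1 = 8 + 4 = 12 days
Path 2 = 7 + 10 = 17 days
Duration = max(12, 17) = 17 days

17 days


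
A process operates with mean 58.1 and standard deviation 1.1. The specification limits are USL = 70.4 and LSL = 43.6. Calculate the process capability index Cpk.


Cpu = (70.4 - 58.1) / (3 * 1.1) = 3.73
Cpl = (58.1 - 43.6) / (3 * 1.1) = 4.39
Cpk = min(3.73, 4.39) = 3.73

3.73


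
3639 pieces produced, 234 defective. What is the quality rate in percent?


Formula: Quality Rate = Good Pieces / Total Pieces * 100
Good pieces = 3639 - 234 = 3405
QR = 3405 / 3639 * 100 = 93.6%

93.6%


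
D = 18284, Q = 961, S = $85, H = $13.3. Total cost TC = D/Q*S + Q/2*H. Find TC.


TC = 18284/961 * 85 + 961/2 * 13.3

$8007.86


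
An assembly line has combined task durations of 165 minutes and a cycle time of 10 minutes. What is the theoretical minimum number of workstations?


Formula: N_min = ceil(Sum of Task Times / Cycle Time)
N_min = ceil(165 min / 10 min) = ceil(16.5)
N_min = 17 stations

17


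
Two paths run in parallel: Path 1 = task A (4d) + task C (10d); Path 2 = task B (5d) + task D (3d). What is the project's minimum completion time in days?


Path 1 = 4 + 10 = 14 days
Path 2 = 5 + 3 = 8 days
Duration = max(14, 8) = 14 days

14 days


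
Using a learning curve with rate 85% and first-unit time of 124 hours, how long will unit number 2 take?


Formula: T_n = T_1 * (learning_rate)^(log2(n)) where learning_rate = rate/100
Doublings = log2(2) = 1
T_n = 124 * 0.85^1
T_n = 124 * 0.85 = 105.4 hours

105.4 hours


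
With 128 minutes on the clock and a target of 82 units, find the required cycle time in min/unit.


Formula: CT = Available Time / Number of Units
CT = 128 min / 82 units
CT = 1.56 min/unit

1.56 min/unit


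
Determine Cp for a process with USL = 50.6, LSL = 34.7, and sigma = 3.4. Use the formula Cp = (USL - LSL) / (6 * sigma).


Cp = (50.6 - 34.7) / (6 * 3.4)

0.78


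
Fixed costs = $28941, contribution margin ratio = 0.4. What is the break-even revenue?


Formula: BER = Fixed Costs / Contribution Margin Ratio
BER = $28941 / 0.4
BER = $72352.50 (to the nearest cent)

$72352.50


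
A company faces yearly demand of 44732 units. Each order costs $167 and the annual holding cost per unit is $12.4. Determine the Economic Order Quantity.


Formula: EOQ = sqrt(2 * D * S / H)
Numerator: 2 * 44732 * 167 = 14940488
2DS/H = 14940488 / 12.4 = 1204878.1
EOQ = sqrt(1204878.1) = 1097.7 units

1097.7 units


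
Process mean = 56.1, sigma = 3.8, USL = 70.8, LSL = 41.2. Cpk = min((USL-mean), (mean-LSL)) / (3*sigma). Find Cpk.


Cpu = (70.8 - 56.1) / (3 * 3.8) = 1.29
Cpl = (56.1 - 41.2) / (3 * 3.8) = 1.31
Cpk = min(1.29, 1.31) = 1.29

1.29


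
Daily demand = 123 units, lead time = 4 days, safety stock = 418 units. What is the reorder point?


Formula: ROP = (Daily Demand * Lead Time) + Safety Stock
Demand during lead time = 123 * 4 = 492 units
ROP = 492 + 418 = 910 units

910 units


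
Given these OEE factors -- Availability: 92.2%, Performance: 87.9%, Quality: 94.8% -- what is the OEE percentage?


Formula: OEE = Availability * Performance * Quality / 10000
A * P = 92.2% * 87.9% / 100 = 81.04%
OEE = 81.04% * 94.8% / 100 = 76.8%

76.8%


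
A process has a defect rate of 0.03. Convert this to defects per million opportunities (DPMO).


DPMO = defect_rate * 1000000 = 0.03 * 1000000

30000


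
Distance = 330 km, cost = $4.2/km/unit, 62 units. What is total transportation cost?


TC = dist * cost * units = 330 * 4.2 * 62 = $85932.00

$85932.00


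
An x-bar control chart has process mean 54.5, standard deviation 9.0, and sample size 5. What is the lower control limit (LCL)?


LCL = 54.5 - 3 * 9.0 / sqrt(5)

42.43


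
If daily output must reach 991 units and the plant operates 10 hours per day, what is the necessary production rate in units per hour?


Formula: Production Rate = Daily Demand / Available Hours
Rate = 991 units/day / 10 hours/day
Rate = 99.1 units/hour

99.1 units/hour


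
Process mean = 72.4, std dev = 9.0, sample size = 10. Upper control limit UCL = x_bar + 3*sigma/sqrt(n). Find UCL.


UCL = 72.4 + 3 * 9.0 / sqrt(10)

80.94


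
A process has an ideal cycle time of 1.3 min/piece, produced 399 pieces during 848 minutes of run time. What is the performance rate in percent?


Formula: Performance = (Ideal CT * Total Count) / Run Time * 100
Ideal output time = 1.3 * 399 = 518.7 min
Performance = 518.7 / 848 * 100 = 61.2%

61.2%


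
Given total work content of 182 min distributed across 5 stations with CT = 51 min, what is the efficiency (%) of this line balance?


Formula: Efficiency = Sum of Task Times / (N_stations * CT) * 100
Total station capacity = 5 stations * 51 min = 255 min
Efficiency = 182 / 255 * 100 = 71.4%

71.4%


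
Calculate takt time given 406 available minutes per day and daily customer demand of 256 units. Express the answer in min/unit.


Formula: Takt Time = Available Production Time / Customer Demand
Takt = 406 min/day / 256 units/day
Takt = 1.59 min/unit

1.59 min/unit


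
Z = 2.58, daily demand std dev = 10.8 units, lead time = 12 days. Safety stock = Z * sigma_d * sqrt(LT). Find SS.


Formula: SS = z * sigma_d * sqrt(LT)
sqrt(LT) = sqrt(12) = 3.4641
SS = 2.58 * 10.8 * 3.4641
SS = 96.5 units

96.5 units


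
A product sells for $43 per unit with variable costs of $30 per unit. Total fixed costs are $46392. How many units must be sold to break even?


Formula: BEQ = Fixed Costs / (Price - Variable Cost)
Contribution margin = $43 - $30 = $13/unit
BEQ = ceil($46392 / $13/unit) = ceil(3568.62) = 3569 units

3569 units


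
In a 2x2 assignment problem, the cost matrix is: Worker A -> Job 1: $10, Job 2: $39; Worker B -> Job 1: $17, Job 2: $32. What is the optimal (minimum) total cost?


Option 1: A->1 + B->2 = $10 + $32 = $42
Option 2: A->2 + B->1 = $39 + $17 = $56
Min cost = min($42, $56) = $42

$42


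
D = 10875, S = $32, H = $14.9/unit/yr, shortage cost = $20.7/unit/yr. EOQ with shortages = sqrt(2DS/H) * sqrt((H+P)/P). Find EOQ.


Formula: EOQ* = sqrt(2DS/H) * sqrt((H+P)/P)
Base EOQ = sqrt(2*10875*32/14.9) = 216.13 units
Correction = sqrt((14.9+20.7)/20.7) = 1.31141
EOQ* = 216.13 * 1.31141 = 283.4 units

283.4 units


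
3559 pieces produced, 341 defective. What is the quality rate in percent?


Formula: Quality Rate = Good Pieces / Total Pieces * 100
Good pieces = 3559 - 341 = 3218
QR = 3218 / 3559 * 100 = 90.4%

90.4%


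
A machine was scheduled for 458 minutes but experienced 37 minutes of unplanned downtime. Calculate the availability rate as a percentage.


Formula: Availability = (Planned Time - Downtime) / Planned Time * 100
Uptime = 458 - 37 = 421 min
Availability = 421 / 458 * 100 = 91.9%

91.9%


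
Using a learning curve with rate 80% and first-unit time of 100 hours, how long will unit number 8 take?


Formula: T_n = T_1 * (learning_rate)^(log2(n)) where learning_rate = rate/100
Doublings = log2(8) = 3
T_n = 100 * 0.8^3
T_n = 100 * 0.512 = 51.2 hours

51.2 hours


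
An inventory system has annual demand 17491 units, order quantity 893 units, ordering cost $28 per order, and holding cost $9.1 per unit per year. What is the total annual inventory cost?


TC = 17491/893 * 28 + 893/2 * 9.1

$4611.58


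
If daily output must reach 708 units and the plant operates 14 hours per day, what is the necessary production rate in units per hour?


Formula: Production Rate = Daily Demand / Available Hours
Rate = 708 units/day / 14 hours/day
Rate = 50.6 units/hour

50.6 units/hour


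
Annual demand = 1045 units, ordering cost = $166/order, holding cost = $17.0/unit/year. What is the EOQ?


Formula: EOQ = sqrt(2 * D * S / H)
Numerator: 2 * 1045 * 166 = 346940
2DS/H = 346940 / 17.0 = 20408.2
EOQ = sqrt(20408.2) = 142.9 units

142.9 units


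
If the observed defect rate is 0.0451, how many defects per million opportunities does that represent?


DPMO = defect_rate * 1000000 = 0.0451 * 1000000

45100


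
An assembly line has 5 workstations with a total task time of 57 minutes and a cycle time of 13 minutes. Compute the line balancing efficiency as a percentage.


Formula: Efficiency = Sum of Task Times / (N_stations * CT) * 100
Total station capacity = 5 stations * 13 min = 65 min
Efficiency = 57 / 65 * 100 = 87.7%

87.7%


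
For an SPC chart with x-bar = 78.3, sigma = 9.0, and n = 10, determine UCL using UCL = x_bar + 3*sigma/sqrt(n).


UCL = 78.3 + 3 * 9.0 / sqrt(10)

86.84


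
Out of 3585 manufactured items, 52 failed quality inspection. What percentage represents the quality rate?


Formula: Quality Rate = Good Pieces / Total Pieces * 100
Good pieces = 3585 - 52 = 3533
QR = 3533 / 3585 * 100 = 98.5%

98.5%


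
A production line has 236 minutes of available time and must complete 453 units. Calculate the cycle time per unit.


Formula: CT = Available Time / Number of Units
CT = 236 min / 453 units
CT = 0.52 min/unit

0.52 min/unit


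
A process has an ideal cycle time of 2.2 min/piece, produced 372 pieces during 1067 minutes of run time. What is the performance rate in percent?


Formula: Performance = (Ideal CT * Total Count) / Run Time * 100
Ideal output time = 2.2 * 372 = 818.4 min
Performance = 818.4 / 1067 * 100 = 76.7%

76.7%


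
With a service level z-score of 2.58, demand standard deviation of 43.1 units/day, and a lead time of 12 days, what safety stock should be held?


Formula: SS = z * sigma_d * sqrt(LT)
sqrt(LT) = sqrt(12) = 3.4641
SS = 2.58 * 43.1 * 3.4641
SS = 385.2 units

385.2 units


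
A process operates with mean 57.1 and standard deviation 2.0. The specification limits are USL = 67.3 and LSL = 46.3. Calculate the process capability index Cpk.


Cpu = (67.3 - 57.1) / (3 * 2.0) = 1.7
Cpl = (57.1 - 46.3) / (3 * 2.0) = 1.8
Cpk = min(1.7, 1.8) = 1.7

1.7


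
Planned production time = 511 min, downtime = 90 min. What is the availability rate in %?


Formula: Availability = (Planned Time - Downtime) / Planned Time * 100
Uptime = 511 - 90 = 421 min
Availability = 421 / 511 * 100 = 82.4%

82.4%


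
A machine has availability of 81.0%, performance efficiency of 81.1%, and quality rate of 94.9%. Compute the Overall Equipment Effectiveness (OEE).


Formula: OEE = Availability * Performance * Quality / 10000
A * P = 81.0% * 81.1% / 100 = 65.69%
OEE = 65.69% * 94.9% / 100 = 62.3%

62.3%


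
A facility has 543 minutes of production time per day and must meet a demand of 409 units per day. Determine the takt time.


Formula: Takt Time = Available Production Time / Customer Demand
Takt = 543 min/day / 409 units/day
Takt = 1.33 min/unit

1.33 min/unit


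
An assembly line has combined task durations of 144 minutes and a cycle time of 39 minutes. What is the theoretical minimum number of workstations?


Formula: N_min = ceil(Sum of Task Times / Cycle Time)
N_min = ceil(144 min / 39 min) = ceil(3.6923)
N_min = 4 stations

4


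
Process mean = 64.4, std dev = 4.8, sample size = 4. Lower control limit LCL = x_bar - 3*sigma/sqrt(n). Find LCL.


LCL = 64.4 - 3 * 4.8 / sqrt(4)

57.2


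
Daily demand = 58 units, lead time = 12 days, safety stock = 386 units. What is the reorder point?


Formula: ROP = (Daily Demand * Lead Time) + Safety Stock
Demand during lead time = 58 * 12 = 696 units
ROP = 696 + 386 = 1082 units

1082 units


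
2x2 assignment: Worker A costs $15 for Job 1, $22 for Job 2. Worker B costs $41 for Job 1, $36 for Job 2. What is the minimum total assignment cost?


Option 1: A->1 + B->2 = $15 + $36 = $51
Option 2: A->2 + B->1 = $22 + $41 = $63
Min cost = min($51, $63) = $51

$51


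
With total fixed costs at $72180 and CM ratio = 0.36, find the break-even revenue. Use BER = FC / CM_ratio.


Formula: BER = Fixed Costs / Contribution Margin Ratio
BER = $72180 / 0.36
BER = $200500.00 (to the nearest cent)

$200500.00


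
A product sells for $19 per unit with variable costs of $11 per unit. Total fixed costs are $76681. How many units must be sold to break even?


Formula: BEQ = Fixed Costs / (Price - Variable Cost)
Contribution margin = $19 - $11 = $8/unit
BEQ = ceil($76681 / $8/unit) = ceil(9585.12) = 9586 units

9586 units


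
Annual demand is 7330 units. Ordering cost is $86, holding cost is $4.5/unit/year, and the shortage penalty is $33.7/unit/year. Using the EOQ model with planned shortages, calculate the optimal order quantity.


Formula: EOQ* = sqrt(2DS/H) * sqrt((H+P)/P)
Base EOQ = sqrt(2*7330*86/4.5) = 529.31 units
Correction = sqrt((4.5+33.7)/33.7) = 1.06467
EOQ* = 529.31 * 1.06467 = 563.5 units

563.5 units


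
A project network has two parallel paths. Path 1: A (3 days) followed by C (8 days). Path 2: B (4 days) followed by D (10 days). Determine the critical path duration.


Path 1 = 3 + 8 = 11 days
Path 2 = 4 + 10 = 14 days
Duration = max(11, 14) = 14 days

14 days


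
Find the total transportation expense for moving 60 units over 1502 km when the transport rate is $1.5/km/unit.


TC = dist * cost * units = 1502 * 1.5 * 60 = $135180.00

$135180.00


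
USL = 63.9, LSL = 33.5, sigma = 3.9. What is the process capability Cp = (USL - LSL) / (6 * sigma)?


Cp = (63.9 - 33.5) / (6 * 3.9)

1.3


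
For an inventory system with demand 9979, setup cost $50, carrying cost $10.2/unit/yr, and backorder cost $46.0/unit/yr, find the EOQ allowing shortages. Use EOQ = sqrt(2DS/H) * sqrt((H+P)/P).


Formula: EOQ* = sqrt(2DS/H) * sqrt((H+P)/P)
Base EOQ = sqrt(2*9979*50/10.2) = 312.78 units
Correction = sqrt((10.2+46.0)/46.0) = 1.10532
EOQ* = 312.78 * 1.10532 = 345.7 units

345.7 units


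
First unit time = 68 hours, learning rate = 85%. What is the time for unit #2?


Formula: T_n = T_1 * (learning_rate)^(log2(n)) where learning_rate = rate/100
Doublings = log2(2) = 1
T_n = 68 * 0.85^1
T_n = 68 * 0.85 = 57.8 hours

57.8 hours


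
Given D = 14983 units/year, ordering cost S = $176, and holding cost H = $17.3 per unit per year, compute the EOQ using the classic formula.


Formula: EOQ = sqrt(2 * D * S / H)
Numerator: 2 * 14983 * 176 = 5274016
2DS/H = 5274016 / 17.3 = 304856.4
EOQ = sqrt(304856.4) = 552.1 units

552.1 units


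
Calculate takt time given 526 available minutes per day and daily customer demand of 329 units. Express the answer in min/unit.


Formula: Takt Time = Available Production Time / Customer Demand
Takt = 526 min/day / 329 units/day
Takt = 1.6 min/unit

1.6 min/unit


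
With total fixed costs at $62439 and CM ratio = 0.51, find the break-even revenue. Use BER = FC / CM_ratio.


Formula: BER = Fixed Costs / Contribution Margin Ratio
BER = $62439 / 0.51
BER = $122429.41 (to the nearest cent)

$122429.41


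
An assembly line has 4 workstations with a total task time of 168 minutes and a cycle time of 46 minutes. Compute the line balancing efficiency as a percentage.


Formula: Efficiency = Sum of Task Times / (N_stations * CT) * 100
Total station capacity = 4 stations * 46 min = 184 min
Efficiency = 168 / 184 * 100 = 91.3%

91.3%


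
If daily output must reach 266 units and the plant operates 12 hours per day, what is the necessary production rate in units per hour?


Formula: Production Rate = Daily Demand / Available Hours
Rate = 266 units/day / 12 hours/day
Rate = 22.2 units/hour

22.2 units/hour


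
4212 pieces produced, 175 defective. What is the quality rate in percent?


Formula: Quality Rate = Good Pieces / Total Pieces * 100
Good pieces = 4212 - 175 = 4037
QR = 4037 / 4212 * 100 = 95.8%

95.8%


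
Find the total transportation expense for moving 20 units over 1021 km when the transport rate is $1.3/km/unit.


TC = dist * cost * units = 1021 * 1.3 * 20 = $26546.00

$26546.00


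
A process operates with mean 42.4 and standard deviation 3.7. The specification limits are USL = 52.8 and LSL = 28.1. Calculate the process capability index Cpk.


Cpu = (52.8 - 42.4) / (3 * 3.7) = 0.94
Cpl = (42.4 - 28.1) / (3 * 3.7) = 1.29
Cpk = min(0.94, 1.29) = 0.94

0.94


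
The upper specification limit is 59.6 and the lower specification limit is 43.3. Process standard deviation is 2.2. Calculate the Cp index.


Cp = (59.6 - 43.3) / (6 * 2.2)

1.23


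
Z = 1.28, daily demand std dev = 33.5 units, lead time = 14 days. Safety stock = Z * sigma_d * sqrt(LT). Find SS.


Formula: SS = z * sigma_d * sqrt(LT)
sqrt(LT) = sqrt(14) = 3.7417
SS = 1.28 * 33.5 * 3.7417
SS = 160.4 units

160.4 units


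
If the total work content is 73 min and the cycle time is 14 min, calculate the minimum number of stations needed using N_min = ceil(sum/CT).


Formula: N_min = ceil(Sum of Task Times / Cycle Time)
N_min = ceil(73 min / 14 min) = ceil(5.2143)
N_min = 6 stations

6


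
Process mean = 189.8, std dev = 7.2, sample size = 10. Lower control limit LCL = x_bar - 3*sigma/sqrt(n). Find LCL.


LCL = 189.8 - 3 * 7.2 / sqrt(10)

182.97


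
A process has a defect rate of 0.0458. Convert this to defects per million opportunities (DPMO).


DPMO = defect_rate * 1000000 = 0.0458 * 1000000

45800


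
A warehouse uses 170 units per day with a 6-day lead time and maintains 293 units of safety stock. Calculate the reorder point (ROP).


Formula: ROP = (Daily Demand * Lead Time) + Safety Stock
Demand during lead time = 170 * 6 = 1020 units
ROP = 1020 + 293 = 1313 units

1313 units


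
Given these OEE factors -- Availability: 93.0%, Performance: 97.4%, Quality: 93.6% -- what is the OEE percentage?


Formula: OEE = Availability * Performance * Quality / 10000
A * P = 93.0% * 97.4% / 100 = 90.58%
OEE = 90.58% * 93.6% / 100 = 84.8%

84.8%


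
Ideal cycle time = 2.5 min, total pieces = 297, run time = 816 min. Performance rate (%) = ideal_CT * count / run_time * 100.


Formula: Performance = (Ideal CT * Total Count) / Run Time * 100
Ideal output time = 2.5 * 297 = 742.5 min
Performance = 742.5 / 816 * 100 = 91.0%

91.0%


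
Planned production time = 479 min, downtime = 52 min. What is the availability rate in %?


Formula: Availability = (Planned Time - Downtime) / Planned Time * 100
Uptime = 479 - 52 = 427 min
Availability = 427 / 479 * 100 = 89.1%

89.1%


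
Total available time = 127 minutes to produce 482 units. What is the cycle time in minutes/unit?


Formula: CT = Available Time / Number of Units
CT = 127 min / 482 units
CT = 0.26 min/unit

0.26 min/unit


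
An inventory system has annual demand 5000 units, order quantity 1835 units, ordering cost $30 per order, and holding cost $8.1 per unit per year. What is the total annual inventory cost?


TC = 5000/1835 * 30 + 1835/2 * 8.1

$7513.49


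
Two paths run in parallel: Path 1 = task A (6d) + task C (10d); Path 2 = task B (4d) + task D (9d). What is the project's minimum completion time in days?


Path 1 = 6 + 10 = 16 days
Path 2 = 4 + 9 = 13 days
Duration = max(16, 13) = 16 days

16 days


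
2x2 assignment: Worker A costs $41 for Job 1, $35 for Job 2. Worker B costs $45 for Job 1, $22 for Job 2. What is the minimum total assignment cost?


Option 1: A->1 + B->2 = $41 + $22 = $63
Option 2: A->2 + B->1 = $35 + $45 = $80
Min cost = min($63, $80) = $63

$63


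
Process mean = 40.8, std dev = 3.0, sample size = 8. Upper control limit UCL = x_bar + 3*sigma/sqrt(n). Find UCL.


UCL = 40.8 + 3 * 3.0 / sqrt(8)

43.98


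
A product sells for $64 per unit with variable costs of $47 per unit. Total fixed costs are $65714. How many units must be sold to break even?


Formula: BEQ = Fixed Costs / (Price - Variable Cost)
Contribution margin = $64 - $47 = $17/unit
BEQ = ceil($65714 / $17/unit) = ceil(3865.53) = 3866 units

3866 units


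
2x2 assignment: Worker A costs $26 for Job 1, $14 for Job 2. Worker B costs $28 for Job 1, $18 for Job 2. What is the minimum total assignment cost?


Option 1: A->1 + B->2 = $26 + $18 = $44
Option 2: A->2 + B->1 = $14 + $28 = $42
Min cost = min($44, $42) = $42

$42


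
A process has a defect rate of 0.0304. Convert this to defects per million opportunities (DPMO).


DPMO = defect_rate * 1000000 = 0.0304 * 1000000

30400


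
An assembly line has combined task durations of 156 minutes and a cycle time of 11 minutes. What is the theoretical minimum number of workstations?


Formula: N_min = ceil(Sum of Task Times / Cycle Time)
N_min = ceil(156 min / 11 min) = ceil(14.1818)
N_min = 15 stations

15


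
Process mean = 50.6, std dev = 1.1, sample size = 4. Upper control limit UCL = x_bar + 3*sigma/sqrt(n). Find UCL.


UCL = 50.6 + 3 * 1.1 / sqrt(4)

52.25


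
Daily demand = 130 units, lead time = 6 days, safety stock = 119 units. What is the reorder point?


Formula: ROP = (Daily Demand * Lead Time) + Safety Stock
Demand during lead time = 130 * 6 = 780 units
ROP = 780 + 119 = 899 units

899 units


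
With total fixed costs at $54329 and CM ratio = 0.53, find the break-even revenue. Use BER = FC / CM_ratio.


Formula: BER = Fixed Costs / Contribution Margin Ratio
BER = $54329 / 0.53
BER = $102507.55 (to the nearest cent)

$102507.55


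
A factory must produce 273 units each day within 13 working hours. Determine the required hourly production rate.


Formula: Production Rate = Daily Demand / Available Hours
Rate = 273 units/day / 13 hours/day
Rate = 21.0 units/hour

21.0 units/hour


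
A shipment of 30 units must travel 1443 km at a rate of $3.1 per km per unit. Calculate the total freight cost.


TC = dist * cost * units = 1443 * 3.1 * 30 = $134199.00

$134199.00


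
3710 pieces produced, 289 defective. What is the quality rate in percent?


Formula: Quality Rate = Good Pieces / Total Pieces * 100
Good pieces = 3710 - 289 = 3421
QR = 3421 / 3710 * 100 = 92.2%

92.2%


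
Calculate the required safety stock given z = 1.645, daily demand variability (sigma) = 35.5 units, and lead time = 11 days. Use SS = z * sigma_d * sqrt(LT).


Formula: SS = z * sigma_d * sqrt(LT)
sqrt(LT) = sqrt(11) = 3.3166
SS = 1.645 * 35.5 * 3.3166
SS = 193.7 units

193.7 units


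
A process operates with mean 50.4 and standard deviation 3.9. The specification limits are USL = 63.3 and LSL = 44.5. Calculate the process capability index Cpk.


Cpu = (63.3 - 50.4) / (3 * 3.9) = 1.1
Cpl = (50.4 - 44.5) / (3 * 3.9) = 0.5
Cpk = min(1.1, 0.5) = 0.5

0.5


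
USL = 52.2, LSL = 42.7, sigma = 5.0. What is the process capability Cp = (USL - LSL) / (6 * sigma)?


Cp = (52.2 - 42.7) / (6 * 5.0)

0.32


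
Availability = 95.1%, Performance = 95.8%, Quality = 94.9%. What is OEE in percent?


Formula: OEE = Availability * Performance * Quality / 10000
A * P = 95.1% * 95.8% / 100 = 91.11%
OEE = 91.11% * 94.9% / 100 = 86.5%

86.5%


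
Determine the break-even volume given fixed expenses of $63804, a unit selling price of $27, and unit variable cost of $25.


Formula: BEQ = Fixed Costs / (Price - Variable Cost)
Contribution margin = $27 - $25 = $2/unit
BEQ = ceil($63804 / $2/unit) = ceil(31902.0) = 31902 units

31902 units


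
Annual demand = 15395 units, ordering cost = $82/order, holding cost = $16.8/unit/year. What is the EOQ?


Formula: EOQ = sqrt(2 * D * S / H)
Numerator: 2 * 15395 * 82 = 2524780
2DS/H = 2524780 / 16.8 = 150284.5
EOQ = sqrt(150284.5) = 387.7 units

387.7 units


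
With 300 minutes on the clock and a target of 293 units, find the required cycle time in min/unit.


Formula: CT = Available Time / Number of Units
CT = 300 min / 293 units
CT = 1.02 min/unit

1.02 min/unit


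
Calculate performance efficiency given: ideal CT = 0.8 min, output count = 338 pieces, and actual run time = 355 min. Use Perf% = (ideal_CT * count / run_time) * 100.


Formula: Performance = (Ideal CT * Total Count) / Run Time * 100
Ideal output time = 0.8 * 338 = 270.4 min
Performance = 270.4 / 355 * 100 = 76.2%

76.2%


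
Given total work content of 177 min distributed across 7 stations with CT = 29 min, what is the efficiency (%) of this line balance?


Formula: Efficiency = Sum of Task Times / (N_stations * CT) * 100
Total station capacity = 7 stations * 29 min = 203 min
Efficiency = 177 / 203 * 100 = 87.2%

87.2%


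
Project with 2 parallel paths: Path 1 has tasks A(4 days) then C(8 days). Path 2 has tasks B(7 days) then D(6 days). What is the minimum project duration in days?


Path 1 = 4 + 8 = 12 days
Path 2 = 7 + 6 = 13 days
Duration = max(12, 13) = 13 days

13 days


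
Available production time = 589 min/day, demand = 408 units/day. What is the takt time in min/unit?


Formula: Takt Time = Available Production Time / Customer Demand
Takt = 589 min/day / 408 units/day
Takt = 1.44 min/unit

1.44 min/unit


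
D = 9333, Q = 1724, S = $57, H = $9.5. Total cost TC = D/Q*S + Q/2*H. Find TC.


TC = 9333/1724 * 57 + 1724/2 * 9.5

$8497.57


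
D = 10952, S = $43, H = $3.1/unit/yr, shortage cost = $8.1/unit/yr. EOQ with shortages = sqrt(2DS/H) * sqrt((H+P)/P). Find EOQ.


Formula: EOQ* = sqrt(2DS/H) * sqrt((H+P)/P)
Base EOQ = sqrt(2*10952*43/3.1) = 551.21 units
Correction = sqrt((3.1+8.1)/8.1) = 1.17589
EOQ* = 551.21 * 1.17589 = 648.2 units

648.2 units


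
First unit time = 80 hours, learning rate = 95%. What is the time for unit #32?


Formula: T_n = T_1 * (learning_rate)^(log2(n)) where learning_rate = rate/100
Doublings = log2(32) = 5
T_n = 80 * 0.95^5
T_n = 80 * 0.7738 = 61.9 hours

61.9 hours


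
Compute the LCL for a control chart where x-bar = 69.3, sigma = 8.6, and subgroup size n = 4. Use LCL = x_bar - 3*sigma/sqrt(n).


LCL = 69.3 - 3 * 8.6 / sqrt(4)

56.4


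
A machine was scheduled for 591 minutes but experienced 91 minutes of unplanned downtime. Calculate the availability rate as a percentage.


Formula: Availability = (Planned Time - Downtime) / Planned Time * 100
Uptime = 591 - 91 = 500 min
Availability = 500 / 591 * 100 = 84.6%

84.6%


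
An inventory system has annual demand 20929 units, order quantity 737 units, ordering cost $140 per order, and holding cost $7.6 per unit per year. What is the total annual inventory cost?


TC = 20929/737 * 140 + 737/2 * 7.6

$6776.26


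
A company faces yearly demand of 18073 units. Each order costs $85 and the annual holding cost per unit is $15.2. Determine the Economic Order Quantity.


Formula: EOQ = sqrt(2 * D * S / H)
Numerator: 2 * 18073 * 85 = 3072410
2DS/H = 3072410 / 15.2 = 202132.2
EOQ = sqrt(202132.2) = 449.6 units

449.6 units


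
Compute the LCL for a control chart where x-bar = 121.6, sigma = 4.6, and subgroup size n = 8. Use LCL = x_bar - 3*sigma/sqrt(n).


LCL = 121.6 - 3 * 4.6 / sqrt(8)

116.72


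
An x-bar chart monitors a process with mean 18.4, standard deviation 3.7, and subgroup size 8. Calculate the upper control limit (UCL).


UCL = 18.4 + 3 * 3.7 / sqrt(8)

22.32


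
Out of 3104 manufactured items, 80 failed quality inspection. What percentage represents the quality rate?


Formula: Quality Rate = Good Pieces / Total Pieces * 100
Good pieces = 3104 - 80 = 3024
QR = 3024 / 3104 * 100 = 97.4%

97.4%


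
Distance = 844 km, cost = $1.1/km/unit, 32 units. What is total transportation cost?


TC = dist * cost * units = 844 * 1.1 * 32 = $29708.80

$29708.80


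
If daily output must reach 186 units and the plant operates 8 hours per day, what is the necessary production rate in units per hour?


Formula: Production Rate = Daily Demand / Available Hours
Rate = 186 units/day / 8 hours/day
Rate = 23.3 units/hour

23.3 units/hour


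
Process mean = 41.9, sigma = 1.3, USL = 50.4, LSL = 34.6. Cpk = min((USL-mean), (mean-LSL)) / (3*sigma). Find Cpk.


Cpu = (50.4 - 41.9) / (3 * 1.3) = 2.18
Cpl = (41.9 - 34.6) / (3 * 1.3) = 1.87
Cpk = min(2.18, 1.87) = 1.87

1.87


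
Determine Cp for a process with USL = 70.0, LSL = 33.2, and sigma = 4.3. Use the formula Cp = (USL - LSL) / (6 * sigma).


Cp = (70.0 - 33.2) / (6 * 4.3)

1.43


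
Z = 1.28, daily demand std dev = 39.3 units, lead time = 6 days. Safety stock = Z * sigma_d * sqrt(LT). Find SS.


Formula: SS = z * sigma_d * sqrt(LT)
sqrt(LT) = sqrt(6) = 2.4495
SS = 1.28 * 39.3 * 2.4495
SS = 123.2 units

123.2 units


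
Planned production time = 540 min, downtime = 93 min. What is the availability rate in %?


Formula: Availability = (Planned Time - Downtime) / Planned Time * 100
Uptime = 540 - 93 = 447 min
Availability = 447 / 540 * 100 = 82.8%

82.8%


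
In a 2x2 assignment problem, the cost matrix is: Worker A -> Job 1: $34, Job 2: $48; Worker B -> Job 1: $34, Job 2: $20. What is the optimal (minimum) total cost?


Option 1: A->1 + B->2 = $34 + $20 = $54
Option 2: A->2 + B->1 = $48 + $34 = $82
Min cost = min($54, $82) = $54

$54


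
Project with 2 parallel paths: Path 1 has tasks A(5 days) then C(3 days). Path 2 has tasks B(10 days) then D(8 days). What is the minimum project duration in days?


Path 1 = 5 + 3 = 8 days
Path 2 = 10 + 8 = 18 days
Duration = max(8, 18) = 18 days

18 days


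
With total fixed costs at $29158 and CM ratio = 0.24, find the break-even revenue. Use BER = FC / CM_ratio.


Formula: BER = Fixed Costs / Contribution Margin Ratio
BER = $29158 / 0.24
BER = $121491.67 (to the nearest cent)

$121491.67


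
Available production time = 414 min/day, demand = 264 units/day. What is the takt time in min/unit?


Formula: Takt Time = Available Production Time / Customer Demand
Takt = 414 min/day / 264 units/day
Takt = 1.57 min/unit

1.57 min/unit


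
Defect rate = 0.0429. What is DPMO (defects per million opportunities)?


DPMO = defect_rate * 1000000 = 0.0429 * 1000000

42900


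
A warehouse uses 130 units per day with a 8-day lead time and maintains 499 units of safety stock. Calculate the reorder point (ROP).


Formula: ROP = (Daily Demand * Lead Time) + Safety Stock
Demand during lead time = 130 * 8 = 1040 units
ROP = 1040 + 499 = 1539 units

1539 units


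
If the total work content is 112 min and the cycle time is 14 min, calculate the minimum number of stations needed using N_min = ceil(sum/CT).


Formula: N_min = ceil(Sum of Task Times / Cycle Time)
N_min = ceil(112 min / 14 min) = ceil(8.0)
N_min = 8 stations

8


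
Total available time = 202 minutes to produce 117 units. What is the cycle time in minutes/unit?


Formula: CT = Available Time / Number of Units
CT = 202 min / 117 units
CT = 1.73 min/unit

1.73 min/unit


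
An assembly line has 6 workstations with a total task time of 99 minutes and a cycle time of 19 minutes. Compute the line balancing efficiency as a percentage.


Formula: Efficiency = Sum of Task Times / (N_stations * CT) * 100
Total station capacity = 6 stations * 19 min = 114 min
Efficiency = 99 / 114 * 100 = 86.8%

86.8%


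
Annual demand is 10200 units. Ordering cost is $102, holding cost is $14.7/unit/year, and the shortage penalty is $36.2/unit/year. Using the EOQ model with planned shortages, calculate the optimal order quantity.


Formula: EOQ* = sqrt(2DS/H) * sqrt((H+P)/P)
Base EOQ = sqrt(2*10200*102/14.7) = 376.23 units
Correction = sqrt((14.7+36.2)/36.2) = 1.18578
EOQ* = 376.23 * 1.18578 = 446.1 units

446.1 units


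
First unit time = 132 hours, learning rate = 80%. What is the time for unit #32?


Formula: T_n = T_1 * (learning_rate)^(log2(n)) where learning_rate = rate/100
Doublings = log2(32) = 5
T_n = 132 * 0.8^5
T_n = 132 * 0.3277 = 43.3 hours

43.3 hours


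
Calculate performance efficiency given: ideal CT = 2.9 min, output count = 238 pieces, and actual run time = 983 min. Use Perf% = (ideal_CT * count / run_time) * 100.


Formula: Performance = (Ideal CT * Total Count) / Run Time * 100
Ideal output time = 2.9 * 238 = 690.2 min
Performance = 690.2 / 983 * 100 = 70.2%

70.2%


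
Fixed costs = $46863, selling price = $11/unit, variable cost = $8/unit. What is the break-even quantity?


Formula: BEQ = Fixed Costs / (Price - Variable Cost)
Contribution margin = $11 - $8 = $3/unit
BEQ = ceil($46863 / $3/unit) = ceil(15621.0) = 15621 units

15621 units


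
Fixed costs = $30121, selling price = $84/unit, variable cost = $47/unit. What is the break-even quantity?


Formula: BEQ = Fixed Costs / (Price - Variable Cost)
Contribution margin = $84 - $47 = $37/unit
BEQ = ceil($30121 / $37/unit) = ceil(814.08) = 815 units

815 units
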